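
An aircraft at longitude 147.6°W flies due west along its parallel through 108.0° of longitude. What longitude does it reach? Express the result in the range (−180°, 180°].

Start at -147.6°; shift −108.0° → -255.6°.
-255.6° lies outside (−180°, 180°]; add 360° → +104.4°.

104.4°E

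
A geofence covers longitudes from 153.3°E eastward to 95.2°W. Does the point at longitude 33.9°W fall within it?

Band width going east from +153.3° to -95.2°: ((-95.2 − 153.3) mod 360) = 111.5°.
Offset of -33.9° east of the west edge: ((-33.9 − 153.3) mod 360) = 172.8°.
172.8° > 111.5° ⇒ outside.

No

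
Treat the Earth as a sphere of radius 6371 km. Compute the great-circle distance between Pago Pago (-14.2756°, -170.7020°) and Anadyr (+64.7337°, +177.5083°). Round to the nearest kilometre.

8842 km

Δλ = 177.5083 − -170.7020 = 348.2103°; wrapped into (−180°, 180°]: -11.7897°.
Δφ = 64.7337 − -14.2756 = 79.0093°.
a = sin²(Δφ/2) + cos φ₁ · cos φ₂ · sin²(Δλ/2) = 0.409038.
c = 2·atan2(√a, √(1−a)) = 1.38785 rad → d = 6371·c ≈ 8842.02 km.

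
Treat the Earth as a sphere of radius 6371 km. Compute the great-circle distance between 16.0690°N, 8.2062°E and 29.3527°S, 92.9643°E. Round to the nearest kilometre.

Δλ = 92.9643 − 8.2062 = 84.7581°.
Δφ = -29.3527 − 16.0690 = -45.4217°.
a = sin²(Δφ/2) + cos φ₁ · cos φ₂ · sin²(Δλ/2) = 0.529580.
c = 2·atan2(√a, √(1−a)) = 1.62999 rad → d = 6371·c ≈ 10384.67 km.

10385 km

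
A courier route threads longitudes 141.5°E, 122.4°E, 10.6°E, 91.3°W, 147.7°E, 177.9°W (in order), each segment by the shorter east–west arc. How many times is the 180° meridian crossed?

2

Leg 1: +141.5° → +122.4°, shortest Δλ = -19.1° (west) — does not cross 180°.
Leg 2: +122.4° → +10.6°, shortest Δλ = -111.8° (west) — does not cross 180°.
Leg 3: +10.6° → -91.3°, shortest Δλ = -101.9° (west) — does not cross 180°.
Leg 4: -91.3° → +147.7°, shortest Δλ = -121.0° (west) — crosses 180°.
Leg 5: +147.7° → -177.9°, shortest Δλ = 34.4° (east) — crosses 180°.
Total crossings: 2.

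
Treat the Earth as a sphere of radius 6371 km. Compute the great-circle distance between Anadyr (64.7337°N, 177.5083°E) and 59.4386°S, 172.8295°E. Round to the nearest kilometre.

Δλ = 172.8295 − 177.5083 = -4.6788°.
Δφ = -59.4386 − 64.7337 = -124.1723°.
a = sin²(Δφ/2) + cos φ₁ · cos φ₂ · sin²(Δλ/2) = 0.781203.
c = 2·atan2(√a, √(1−a)) = 2.16809 rad → d = 6371·c ≈ 13812.90 km.

13813 km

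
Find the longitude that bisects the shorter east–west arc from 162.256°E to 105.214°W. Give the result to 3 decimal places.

151.479°W

Signed shortest Δλ from +162.256° to -105.214° is +92.530°.
Midpoint longitude = +162.256° + (+92.530°)/2 = +162.256° + 46.265° = +208.521°.
Normalise into (−180°, 180°]: -151.479°.
(The naïve average (+162.256 + -105.214)/2 = 28.521° is on the wrong side of the globe.)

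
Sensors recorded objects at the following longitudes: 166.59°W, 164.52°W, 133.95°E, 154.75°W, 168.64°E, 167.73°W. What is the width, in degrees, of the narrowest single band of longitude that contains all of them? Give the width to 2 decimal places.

Sort the longitudes: -167.73°, -166.59°, -164.52°, -154.75°, +133.95°, +168.64°.
Eastward gaps between consecutive values (wrapping around): 1.14°, 2.07°, 9.77°, 288.70°, 34.69°, 23.63°.
Largest gap = 288.70° ⇒ minimal covering band is its complement: 360° − 288.70° = 71.30°.
Band runs from +133.95° eastward to -154.75°, crossing the antimeridian.

71.30°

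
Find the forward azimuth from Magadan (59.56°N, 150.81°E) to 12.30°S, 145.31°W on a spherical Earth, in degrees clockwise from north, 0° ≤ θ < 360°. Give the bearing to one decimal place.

118.6°

Δλ = -145.31 − 150.81 = -296.12°; wrapped into (−180°, 180°]: 63.88°.
θ = atan2( sin Δλ · cos φ₂ , cos φ₁ · sin φ₂ − sin φ₁ · cos φ₂ · cos Δλ )
  = atan2(0.87726, -0.47878) = 118.624° → normalised to [0°, 360°): 118.624°.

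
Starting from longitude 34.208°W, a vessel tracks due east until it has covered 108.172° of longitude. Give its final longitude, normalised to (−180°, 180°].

Start at -34.208°; shift +108.172° → +73.964°.
+73.964° already lies in (−180°, 180°].

73.964°E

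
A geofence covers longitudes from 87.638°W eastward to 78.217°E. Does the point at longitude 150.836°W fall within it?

No

Band width going east from -87.638° to +78.217°: ((78.217 − -87.638) mod 360) = 165.855°.
Offset of -150.836° east of the west edge: ((-150.836 − -87.638) mod 360) = 296.802°.
296.802° > 165.855° ⇒ outside.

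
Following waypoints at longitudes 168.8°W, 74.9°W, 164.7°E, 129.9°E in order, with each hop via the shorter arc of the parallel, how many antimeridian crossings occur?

Leg 1: -168.8° → -74.9°, shortest Δλ = 93.9° (east) — does not cross 180°.
Leg 2: -74.9° → +164.7°, shortest Δλ = -120.4° (west) — crosses 180°.
Leg 3: +164.7° → +129.9°, shortest Δλ = -34.8° (west) — does not cross 180°.
Total crossings: 1.

1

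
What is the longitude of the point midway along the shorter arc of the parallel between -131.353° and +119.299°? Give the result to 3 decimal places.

+173.973°

Signed shortest Δλ from -131.353° to +119.299° is -109.348°.
Midpoint longitude = -131.353° + (-109.348°)/2 = -131.353° − 54.674° = -186.027°.
Normalise into (−180°, 180°]: +173.973°.
(The naïve average (-131.353 + +119.299)/2 = -6.027° is on the wrong side of the globe.)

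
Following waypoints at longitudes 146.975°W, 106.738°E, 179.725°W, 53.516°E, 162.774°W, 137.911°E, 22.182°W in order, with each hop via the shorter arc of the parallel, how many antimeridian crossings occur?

5

Leg 1: -146.975° → +106.738°, shortest Δλ = -106.287° (west) — crosses 180°.
Leg 2: +106.738° → -179.725°, shortest Δλ = 73.537° (east) — crosses 180°.
Leg 3: -179.725° → +53.516°, shortest Δλ = -126.759° (west) — crosses 180°.
Leg 4: +53.516° → -162.774°, shortest Δλ = 143.71° (east) — crosses 180°.
Leg 5: -162.774° → +137.911°, shortest Δλ = -59.315° (west) — crosses 180°.
Leg 6: +137.911° → -22.182°, shortest Δλ = -160.093° (west) — does not cross 180°.
Total crossings: 5.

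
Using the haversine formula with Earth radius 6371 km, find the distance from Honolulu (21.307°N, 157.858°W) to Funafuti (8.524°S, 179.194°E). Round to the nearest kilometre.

4157 km

Δλ = 179.194 − -157.858 = 337.052°; wrapped into (−180°, 180°]: -22.948°.
Δφ = -8.524 − 21.307 = -29.831°.
a = sin²(Δφ/2) + cos φ₁ · cos φ₂ · sin²(Δλ/2) = 0.102710.
c = 2·atan2(√a, √(1−a)) = 0.65248 rad → d = 6371·c ≈ 4156.96 km.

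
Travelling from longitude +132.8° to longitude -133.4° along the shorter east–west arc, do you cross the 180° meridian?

Yes

Naïve |-133.4 − 132.8| = 266.2° > 180°, so the shorter arc goes the other way round — across 180°.
Signed shortest Δλ = ((-133.4 − 132.8 + 180) mod 360) − 180 = 93.8°.
Going east by 93.8° from +132.8° passes through 180° before reaching -133.4°.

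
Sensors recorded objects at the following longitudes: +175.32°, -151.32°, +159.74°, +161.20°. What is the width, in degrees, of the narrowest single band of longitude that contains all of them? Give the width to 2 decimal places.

48.94°

Sort the longitudes: -151.32°, +159.74°, +161.20°, +175.32°.
Eastward gaps between consecutive values (wrapping around): 311.06°, 1.46°, 14.12°, 33.36°.
Largest gap = 311.06° ⇒ minimal covering band is its complement: 360° − 311.06° = 48.94°.
Band runs from +159.74° eastward to -151.32°, crossing the antimeridian.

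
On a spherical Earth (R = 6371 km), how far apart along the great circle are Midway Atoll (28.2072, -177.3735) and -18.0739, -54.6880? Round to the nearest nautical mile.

Δλ = -54.6880 − -177.3735 = 122.6855°.
Δφ = -18.0739 − 28.2072 = -46.2811°.
a = sin²(Δφ/2) + cos φ₁ · cos φ₂ · sin²(Δλ/2) = 0.799527.
c = 2·atan2(√a, √(1−a)) = 2.21312 rad → d = 6371·c ≈ 14099.76 km ≈ 7613.26 nmi.

7613 nmi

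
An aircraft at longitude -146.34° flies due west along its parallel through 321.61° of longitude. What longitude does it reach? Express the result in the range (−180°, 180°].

Start at -146.34°; shift −321.61° → -467.95°.
-467.95° lies outside (−180°, 180°]; add 360° → -107.95°.

-107.95°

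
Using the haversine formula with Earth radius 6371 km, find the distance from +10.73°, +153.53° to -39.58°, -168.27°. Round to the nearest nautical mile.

Δλ = -168.27 − 153.53 = -321.80°; wrapped into (−180°, 180°]: 38.20°.
Δφ = -39.58 − 10.73 = -50.31°.
a = sin²(Δφ/2) + cos φ₁ · cos φ₂ · sin²(Δλ/2) = 0.261764.
c = 2·atan2(√a, √(1−a)) = 1.07416 rad → d = 6371·c ≈ 6843.47 km ≈ 3695.18 nmi.

3695 nmi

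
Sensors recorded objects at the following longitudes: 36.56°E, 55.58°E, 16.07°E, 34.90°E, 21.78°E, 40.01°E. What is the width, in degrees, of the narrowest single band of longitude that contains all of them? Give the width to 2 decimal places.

Sort the longitudes: +16.07°, +21.78°, +34.90°, +36.56°, +40.01°, +55.58°.
Eastward gaps between consecutive values (wrapping around): 5.71°, 13.12°, 1.66°, 3.45°, 15.57°, 320.49°.
Largest gap = 320.49° ⇒ minimal covering band is its complement: 360° − 320.49° = 39.51°.
Band runs from +16.07° eastward to +55.58°.

39.51°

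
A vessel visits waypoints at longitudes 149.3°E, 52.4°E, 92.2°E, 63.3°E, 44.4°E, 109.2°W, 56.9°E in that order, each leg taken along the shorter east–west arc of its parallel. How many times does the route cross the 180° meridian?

Leg 1: +149.3° → +52.4°, shortest Δλ = -96.9° (west) — does not cross 180°.
Leg 2: +52.4° → +92.2°, shortest Δλ = 39.8° (east) — does not cross 180°.
Leg 3: +92.2° → +63.3°, shortest Δλ = -28.9° (west) — does not cross 180°.
Leg 4: +63.3° → +44.4°, shortest Δλ = -18.9° (west) — does not cross 180°.
Leg 5: +44.4° → -109.2°, shortest Δλ = -153.6° (west) — does not cross 180°.
Leg 6: -109.2° → +56.9°, shortest Δλ = 166.1° (east) — does not cross 180°.
Total crossings: 0.

0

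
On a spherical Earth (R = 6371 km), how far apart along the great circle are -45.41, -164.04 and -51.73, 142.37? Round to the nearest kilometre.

Δλ = 142.37 − -164.04 = 306.41°; wrapped into (−180°, 180°]: -53.59°.
Δφ = -51.73 − -45.41 = -6.32°.
a = sin²(Δφ/2) + cos φ₁ · cos φ₂ · sin²(Δλ/2) = 0.091402.
c = 2·atan2(√a, √(1−a)) = 0.61427 rad → d = 6371·c ≈ 3913.49 km.

3913 km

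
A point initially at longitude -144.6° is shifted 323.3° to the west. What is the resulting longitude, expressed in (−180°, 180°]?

-107.9°

Start at -144.6°; shift −323.3° → -467.9°.
-467.9° lies outside (−180°, 180°]; add 360° → -107.9°.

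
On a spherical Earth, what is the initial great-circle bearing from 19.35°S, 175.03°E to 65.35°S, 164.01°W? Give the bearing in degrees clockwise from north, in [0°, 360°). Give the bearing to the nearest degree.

168°

Δλ = -164.01 − 175.03 = -339.04°; wrapped into (−180°, 180°]: 20.96°.
θ = atan2( sin Δλ · cos φ₂ , cos φ₁ · sin φ₂ − sin φ₁ · cos φ₂ · cos Δλ )
  = atan2(0.14919, -0.72848) = 168.426° → normalised to [0°, 360°): 168.426°.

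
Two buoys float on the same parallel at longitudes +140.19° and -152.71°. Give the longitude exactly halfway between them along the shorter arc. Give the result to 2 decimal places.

Signed shortest Δλ from +140.19° to -152.71° is +67.10°.
Midpoint longitude = +140.19° + (+67.10°)/2 = +140.19° + 33.55° = +173.74°.
(The naïve average (+140.19 + -152.71)/2 = -6.26° is on the wrong side of the globe.)

+173.74°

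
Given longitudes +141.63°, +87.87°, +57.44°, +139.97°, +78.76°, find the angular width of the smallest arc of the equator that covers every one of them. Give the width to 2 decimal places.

84.19°

Sort the longitudes: +57.44°, +78.76°, +87.87°, +139.97°, +141.63°.
Eastward gaps between consecutive values (wrapping around): 21.32°, 9.11°, 52.10°, 1.66°, 275.81°.
Largest gap = 275.81° ⇒ minimal covering band is its complement: 360° − 275.81° = 84.19°.
Band runs from +57.44° eastward to +141.63°.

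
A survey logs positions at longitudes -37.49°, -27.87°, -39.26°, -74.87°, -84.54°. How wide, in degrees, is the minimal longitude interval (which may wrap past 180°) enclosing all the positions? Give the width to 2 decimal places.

56.67°

Sort the longitudes: -84.54°, -74.87°, -39.26°, -37.49°, -27.87°.
Eastward gaps between consecutive values (wrapping around): 9.67°, 35.61°, 1.77°, 9.62°, 303.33°.
Largest gap = 303.33° ⇒ minimal covering band is its complement: 360° − 303.33° = 56.67°.
Band runs from -84.54° eastward to -27.87°.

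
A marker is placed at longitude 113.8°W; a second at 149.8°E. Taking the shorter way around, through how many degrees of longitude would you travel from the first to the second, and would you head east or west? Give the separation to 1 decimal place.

Raw difference: 149.8 − -113.8 = 263.6°.
Normalise into (−180°, 180°]: 263.6° − 360° = -96.4°.
Negative ⇒ the second point lies to the west; separation 96.4°.

96.4° west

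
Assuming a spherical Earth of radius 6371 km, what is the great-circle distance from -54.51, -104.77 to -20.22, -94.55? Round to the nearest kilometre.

Δλ = -94.55 − -104.77 = 10.22°.
Δφ = -20.22 − -54.51 = 34.29°.
a = sin²(Δφ/2) + cos φ₁ · cos φ₂ · sin²(Δλ/2) = 0.091224.
c = 2·atan2(√a, √(1−a)) = 0.61365 rad → d = 6371·c ≈ 3909.55 km.

3910 km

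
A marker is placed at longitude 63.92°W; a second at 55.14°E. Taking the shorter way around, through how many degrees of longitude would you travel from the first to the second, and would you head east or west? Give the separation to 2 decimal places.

119.06° east

Raw difference: 55.14 − -63.92 = 119.06°.
Normalise into (−180°, 180°]: 119.06° stays 119.06°.
Positive ⇒ the second point lies to the east; separation 119.06°.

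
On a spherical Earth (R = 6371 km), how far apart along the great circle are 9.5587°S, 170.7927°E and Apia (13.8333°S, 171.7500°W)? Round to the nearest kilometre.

1959 km

Δλ = -171.7500 − 170.7927 = -342.5427°; wrapped into (−180°, 180°]: 17.4573°.
Δφ = -13.8333 − -9.5587 = -4.2746°.
a = sin²(Δφ/2) + cos φ₁ · cos φ₂ · sin²(Δλ/2) = 0.023442.
c = 2·atan2(√a, √(1−a)) = 0.30743 rad → d = 6371·c ≈ 1958.60 km.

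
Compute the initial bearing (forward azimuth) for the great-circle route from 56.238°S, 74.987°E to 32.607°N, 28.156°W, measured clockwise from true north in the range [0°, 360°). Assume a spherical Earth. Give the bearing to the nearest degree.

Δλ = -28.156 − 74.987 = -103.143°.
θ = atan2( sin Δλ · cos φ₂ , cos φ₁ · sin φ₂ − sin φ₁ · cos φ₂ · cos Δλ )
  = atan2(-0.82032, 0.14024) = -80.299° → normalised to [0°, 360°): 279.701°.

280°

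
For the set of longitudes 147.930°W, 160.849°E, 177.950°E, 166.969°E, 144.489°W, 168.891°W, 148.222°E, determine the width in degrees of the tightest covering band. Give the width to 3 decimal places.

67.289°

Sort the longitudes: -168.891°, -147.930°, -144.489°, +148.222°, +160.849°, +166.969°, +177.950°.
Eastward gaps between consecutive values (wrapping around): 20.961°, 3.441°, 292.711°, 12.627°, 6.120°, 10.981°, 13.159°.
Largest gap = 292.711° ⇒ minimal covering band is its complement: 360° − 292.711° = 67.289°.
Band runs from +148.222° eastward to -144.489°, crossing the antimeridian.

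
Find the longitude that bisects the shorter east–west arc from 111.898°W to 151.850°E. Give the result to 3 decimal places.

Signed shortest Δλ from -111.898° to +151.850° is -96.252°.
Midpoint longitude = -111.898° + (-96.252°)/2 = -111.898° − 48.126° = -160.024°.
(The naïve average (-111.898 + +151.850)/2 = 19.976° is on the wrong side of the globe.)

160.024°W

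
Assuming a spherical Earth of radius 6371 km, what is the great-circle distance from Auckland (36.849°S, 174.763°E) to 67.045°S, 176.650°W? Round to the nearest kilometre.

3402 km

Δλ = -176.650 − 174.763 = -351.413°; wrapped into (−180°, 180°]: 8.587°.
Δφ = -67.045 − -36.849 = -30.196°.
a = sin²(Δφ/2) + cos φ₁ · cos φ₂ · sin²(Δλ/2) = 0.069594.
c = 2·atan2(√a, √(1−a)) = 0.53393 rad → d = 6371·c ≈ 3401.70 km.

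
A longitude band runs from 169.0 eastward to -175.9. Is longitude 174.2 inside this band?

Band width going east from +169.0° to -175.9°: ((-175.9 − 169.0) mod 360) = 15.1°.
Offset of +174.2° east of the west edge: ((174.2 − 169.0) mod 360) = 5.2°.
5.2° ≤ 15.1° ⇒ inside.

Yes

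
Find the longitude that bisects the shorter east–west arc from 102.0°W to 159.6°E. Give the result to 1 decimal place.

Signed shortest Δλ from -102.0° to +159.6° is -98.4°.
Midpoint longitude = -102.0° + (-98.4°)/2 = -102.0° − 49.2° = -151.2°.
(The naïve average (-102.0 + +159.6)/2 = 28.8° is on the wrong side of the globe.)

151.2°W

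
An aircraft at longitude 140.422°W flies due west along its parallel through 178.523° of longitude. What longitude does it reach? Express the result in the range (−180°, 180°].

41.055°E

Start at -140.422°; shift −178.523° → -318.945°.
-318.945° lies outside (−180°, 180°]; add 360° → +41.055°.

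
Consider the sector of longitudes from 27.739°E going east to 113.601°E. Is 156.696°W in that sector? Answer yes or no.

No

Band width going east from +27.739° to +113.601°: ((113.601 − 27.739) mod 360) = 85.862°.
Offset of -156.696° east of the west edge: ((-156.696 − 27.739) mod 360) = 175.565°.
175.565° > 85.862° ⇒ outside.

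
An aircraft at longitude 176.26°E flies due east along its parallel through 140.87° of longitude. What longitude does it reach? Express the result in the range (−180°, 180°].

42.87°W

Start at +176.26°; shift +140.87° → +317.13°.
+317.13° lies outside (−180°, 180°]; subtract 360° → -42.87°.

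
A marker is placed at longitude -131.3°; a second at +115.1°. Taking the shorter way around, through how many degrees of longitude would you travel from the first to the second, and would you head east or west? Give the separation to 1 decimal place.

113.6° west

Raw difference: 115.1 − -131.3 = 246.4°.
Normalise into (−180°, 180°]: 246.4° − 360° = -113.6°.
Negative ⇒ the second point lies to the west; separation 113.6°.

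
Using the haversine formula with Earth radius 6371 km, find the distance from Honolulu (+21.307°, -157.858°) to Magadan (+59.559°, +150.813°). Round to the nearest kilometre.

Δλ = 150.813 − -157.858 = 308.671°; wrapped into (−180°, 180°]: -51.329°.
Δφ = 59.559 − 21.307 = 38.252°.
a = sin²(Δφ/2) + cos φ₁ · cos φ₂ · sin²(Δλ/2) = 0.195892.
c = 2·atan2(√a, √(1−a)) = 0.91699 rad → d = 6371·c ≈ 5842.11 km.

5842 km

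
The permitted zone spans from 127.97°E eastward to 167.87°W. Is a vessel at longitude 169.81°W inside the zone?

Yes

Band width going east from +127.97° to -167.87°: ((-167.87 − 127.97) mod 360) = 64.16°.
Offset of -169.81° east of the west edge: ((-169.81 − 127.97) mod 360) = 62.22°.
62.22° ≤ 64.16° ⇒ inside.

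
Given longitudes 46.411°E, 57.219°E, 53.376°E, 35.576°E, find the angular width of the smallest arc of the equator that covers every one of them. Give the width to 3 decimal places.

Sort the longitudes: +35.576°, +46.411°, +53.376°, +57.219°.
Eastward gaps between consecutive values (wrapping around): 10.835°, 6.965°, 3.843°, 338.357°.
Largest gap = 338.357° ⇒ minimal covering band is its complement: 360° − 338.357° = 21.643°.
Band runs from +35.576° eastward to +57.219°.

21.643°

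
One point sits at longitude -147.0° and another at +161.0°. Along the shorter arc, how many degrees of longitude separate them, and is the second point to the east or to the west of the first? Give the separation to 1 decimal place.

52.0° west

Raw difference: 161.0 − -147.0 = 308.0°.
Normalise into (−180°, 180°]: 308.0° − 360° = -52.0°.
Negative ⇒ the second point lies to the west; separation 52.0°.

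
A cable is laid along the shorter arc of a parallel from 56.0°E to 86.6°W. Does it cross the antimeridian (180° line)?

No

Signed shortest Δλ = ((-86.6 − 56.0 + 180) mod 360) − 180 = -142.6°.
Going west by 142.6° from +56.0° reaches -86.6° without touching 180°.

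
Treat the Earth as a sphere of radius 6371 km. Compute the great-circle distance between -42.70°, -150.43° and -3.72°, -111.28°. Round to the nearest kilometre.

5806 km

Δλ = -111.28 − -150.43 = 39.15°.
Δφ = -3.72 − -42.70 = 38.98°.
a = sin²(Δφ/2) + cos φ₁ · cos φ₂ · sin²(Δλ/2) = 0.193639.
c = 2·atan2(√a, √(1−a)) = 0.91130 rad → d = 6371·c ≈ 5805.87 km.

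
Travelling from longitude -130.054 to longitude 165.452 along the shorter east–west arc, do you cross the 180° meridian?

Naïve |165.452 − -130.054| = 295.506° > 180°, so the shorter arc goes the other way round — across 180°.
Signed shortest Δλ = ((165.452 − -130.054 + 180) mod 360) − 180 = -64.494°.
Going west by 64.494° from -130.054° passes through 180° before reaching +165.452°.

Yes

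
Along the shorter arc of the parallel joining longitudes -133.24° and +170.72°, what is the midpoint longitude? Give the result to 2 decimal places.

Signed shortest Δλ from -133.24° to +170.72° is -56.04°.
Midpoint longitude = -133.24° + (-56.04°)/2 = -133.24° − 28.02° = -161.26°.
(The naïve average (-133.24 + +170.72)/2 = 18.74° is on the wrong side of the globe.)

-161.26°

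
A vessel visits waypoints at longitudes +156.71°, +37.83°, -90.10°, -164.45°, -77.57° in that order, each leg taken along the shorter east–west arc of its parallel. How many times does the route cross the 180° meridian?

0

Leg 1: +156.71° → +37.83°, shortest Δλ = -118.88° (west) — does not cross 180°.
Leg 2: +37.83° → -90.10°, shortest Δλ = -127.93° (west) — does not cross 180°.
Leg 3: -90.10° → -164.45°, shortest Δλ = -74.35° (west) — does not cross 180°.
Leg 4: -164.45° → -77.57°, shortest Δλ = 86.88° (east) — does not cross 180°.
Total crossings: 0.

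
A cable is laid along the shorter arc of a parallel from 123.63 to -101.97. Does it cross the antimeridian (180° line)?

Naïve |-101.97 − 123.63| = 225.6° > 180°, so the shorter arc goes the other way round — across 180°.
Signed shortest Δλ = ((-101.97 − 123.63 + 180) mod 360) − 180 = 134.4°.
Going east by 134.4° from +123.63° passes through 180° before reaching -101.97°.

Yes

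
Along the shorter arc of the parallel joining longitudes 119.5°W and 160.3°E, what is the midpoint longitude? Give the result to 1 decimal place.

159.6°W

Signed shortest Δλ from -119.5° to +160.3° is -80.2°.
Midpoint longitude = -119.5° + (-80.2°)/2 = -119.5° − 40.1° = -159.6°.
(The naïve average (-119.5 + +160.3)/2 = 20.4° is on the wrong side of the globe.)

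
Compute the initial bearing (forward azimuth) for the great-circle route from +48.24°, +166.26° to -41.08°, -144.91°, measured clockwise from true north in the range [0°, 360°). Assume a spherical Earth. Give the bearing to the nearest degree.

145°

Δλ = -144.91 − 166.26 = -311.17°; wrapped into (−180°, 180°]: 48.83°.
θ = atan2( sin Δλ · cos φ₂ , cos φ₁ · sin φ₂ − sin φ₁ · cos φ₂ · cos Δλ )
  = atan2(0.56742, -0.80779) = 144.914° → normalised to [0°, 360°): 144.914°.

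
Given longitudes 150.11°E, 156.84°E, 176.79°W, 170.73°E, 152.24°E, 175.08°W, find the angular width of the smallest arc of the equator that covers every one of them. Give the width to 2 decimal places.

Sort the longitudes: -176.79°, -175.08°, +150.11°, +152.24°, +156.84°, +170.73°.
Eastward gaps between consecutive values (wrapping around): 1.71°, 325.19°, 2.13°, 4.60°, 13.89°, 12.48°.
Largest gap = 325.19° ⇒ minimal covering band is its complement: 360° − 325.19° = 34.81°.
Band runs from +150.11° eastward to -175.08°, crossing the antimeridian.

34.81°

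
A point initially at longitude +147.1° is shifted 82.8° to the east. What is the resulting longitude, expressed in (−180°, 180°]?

Start at +147.1°; shift +82.8° → +229.9°.
+229.9° lies outside (−180°, 180°]; subtract 360° → -130.1°.

-130.1°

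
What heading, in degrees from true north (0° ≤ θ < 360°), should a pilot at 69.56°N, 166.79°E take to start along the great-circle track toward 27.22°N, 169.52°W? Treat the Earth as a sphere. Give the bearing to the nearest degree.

149°

Δλ = -169.52 − 166.79 = -336.31°; wrapped into (−180°, 180°]: 23.69°.
θ = atan2( sin Δλ · cos φ₂ , cos φ₁ · sin φ₂ − sin φ₁ · cos φ₂ · cos Δλ )
  = atan2(0.35729, -0.60331) = 149.365° → normalised to [0°, 360°): 149.365°.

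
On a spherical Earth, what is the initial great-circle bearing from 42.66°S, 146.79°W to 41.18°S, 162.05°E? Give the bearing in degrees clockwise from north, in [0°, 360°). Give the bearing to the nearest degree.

254°

Δλ = 162.05 − -146.79 = 308.84°; wrapped into (−180°, 180°]: -51.16°.
θ = atan2( sin Δλ · cos φ₂ , cos φ₁ · sin φ₂ − sin φ₁ · cos φ₂ · cos Δλ )
  = atan2(-0.58624, -0.16434) = -105.660° → normalised to [0°, 360°): 254.340°.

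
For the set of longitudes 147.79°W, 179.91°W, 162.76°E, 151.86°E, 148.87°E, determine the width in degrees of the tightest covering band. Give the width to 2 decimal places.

Sort the longitudes: -179.91°, -147.79°, +148.87°, +151.86°, +162.76°.
Eastward gaps between consecutive values (wrapping around): 32.12°, 296.66°, 2.99°, 10.90°, 17.33°.
Largest gap = 296.66° ⇒ minimal covering band is its complement: 360° − 296.66° = 63.34°.
Band runs from +148.87° eastward to -147.79°, crossing the antimeridian.

63.34°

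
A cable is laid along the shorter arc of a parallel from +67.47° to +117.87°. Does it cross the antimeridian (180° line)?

Signed shortest Δλ = ((117.87 − 67.47 + 180) mod 360) − 180 = 50.4°.
Going east by 50.4° from +67.47° reaches +117.87° without touching 180°.

No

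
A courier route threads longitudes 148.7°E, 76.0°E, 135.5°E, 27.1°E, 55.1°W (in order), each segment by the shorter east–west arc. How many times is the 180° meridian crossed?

Leg 1: +148.7° → +76.0°, shortest Δλ = -72.7° (west) — does not cross 180°.
Leg 2: +76.0° → +135.5°, shortest Δλ = 59.5° (east) — does not cross 180°.
Leg 3: +135.5° → +27.1°, shortest Δλ = -108.4° (west) — does not cross 180°.
Leg 4: +27.1° → -55.1°, shortest Δλ = -82.2° (west) — does not cross 180°.
Total crossings: 0.

0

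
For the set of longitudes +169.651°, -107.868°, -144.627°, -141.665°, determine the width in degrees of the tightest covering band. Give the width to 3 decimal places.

82.481°

Sort the longitudes: -144.627°, -141.665°, -107.868°, +169.651°.
Eastward gaps between consecutive values (wrapping around): 2.962°, 33.797°, 277.519°, 45.722°.
Largest gap = 277.519° ⇒ minimal covering band is its complement: 360° − 277.519° = 82.481°.
Band runs from +169.651° eastward to -107.868°, crossing the antimeridian.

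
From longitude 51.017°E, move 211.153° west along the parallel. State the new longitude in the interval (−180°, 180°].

Start at +51.017°; shift −211.153° → -160.136°.
-160.136° already lies in (−180°, 180°].

160.136°W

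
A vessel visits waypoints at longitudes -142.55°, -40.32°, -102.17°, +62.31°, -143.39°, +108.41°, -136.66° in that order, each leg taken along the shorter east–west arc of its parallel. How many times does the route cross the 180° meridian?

3

Leg 1: -142.55° → -40.32°, shortest Δλ = 102.23° (east) — does not cross 180°.
Leg 2: -40.32° → -102.17°, shortest Δλ = -61.85° (west) — does not cross 180°.
Leg 3: -102.17° → +62.31°, shortest Δλ = 164.48° (east) — does not cross 180°.
Leg 4: +62.31° → -143.39°, shortest Δλ = 154.3° (east) — crosses 180°.
Leg 5: -143.39° → +108.41°, shortest Δλ = -108.2° (west) — crosses 180°.
Leg 6: +108.41° → -136.66°, shortest Δλ = 114.93° (east) — crosses 180°.
Total crossings: 3.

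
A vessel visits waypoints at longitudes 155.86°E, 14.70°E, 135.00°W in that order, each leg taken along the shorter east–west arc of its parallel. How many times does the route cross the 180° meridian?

Leg 1: +155.86° → +14.70°, shortest Δλ = -141.16° (west) — does not cross 180°.
Leg 2: +14.70° → -135.00°, shortest Δλ = -149.7° (west) — does not cross 180°.
Total crossings: 0.

0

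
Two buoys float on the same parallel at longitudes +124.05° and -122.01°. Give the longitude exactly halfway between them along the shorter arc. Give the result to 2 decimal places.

Signed shortest Δλ from +124.05° to -122.01° is +113.94°.
Midpoint longitude = +124.05° + (+113.94°)/2 = +124.05° + 56.97° = +181.02°.
Normalise into (−180°, 180°]: -178.98°.
(The naïve average (+124.05 + -122.01)/2 = 1.02° is on the wrong side of the globe.)

-178.98°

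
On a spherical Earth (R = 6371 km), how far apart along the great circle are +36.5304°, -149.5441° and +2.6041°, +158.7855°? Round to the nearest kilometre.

Δλ = 158.7855 − -149.5441 = 308.3296°; wrapped into (−180°, 180°]: -51.6704°.
Δφ = 2.6041 − 36.5304 = -33.9263°.
a = sin²(Δφ/2) + cos φ₁ · cos φ₂ · sin²(Δλ/2) = 0.237563.
c = 2·atan2(√a, √(1−a)) = 1.01823 rad → d = 6371·c ≈ 6487.14 km.

6487 km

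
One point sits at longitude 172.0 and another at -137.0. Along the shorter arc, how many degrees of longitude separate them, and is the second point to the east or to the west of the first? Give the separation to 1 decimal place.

51.0° east

Raw difference: -137.0 − 172.0 = -309.0°.
Normalise into (−180°, 180°]: -309.0° + 360° = 51.0°.
Positive ⇒ the second point lies to the east; separation 51.0°.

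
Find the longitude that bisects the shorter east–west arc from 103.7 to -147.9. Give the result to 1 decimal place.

+157.9°

Signed shortest Δλ from +103.7° to -147.9° is +108.4°.
Midpoint longitude = +103.7° + (+108.4°)/2 = +103.7° + 54.2° = +157.9°.
(The naïve average (+103.7 + -147.9)/2 = -22.1° is on the wrong side of the globe.)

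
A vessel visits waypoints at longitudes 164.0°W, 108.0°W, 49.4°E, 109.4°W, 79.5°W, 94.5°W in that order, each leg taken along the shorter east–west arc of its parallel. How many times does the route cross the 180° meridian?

0

Leg 1: -164.0° → -108.0°, shortest Δλ = 56.0° (east) — does not cross 180°.
Leg 2: -108.0° → +49.4°, shortest Δλ = 157.4° (east) — does not cross 180°.
Leg 3: +49.4° → -109.4°, shortest Δλ = -158.8° (west) — does not cross 180°.
Leg 4: -109.4° → -79.5°, shortest Δλ = 29.9° (east) — does not cross 180°.
Leg 5: -79.5° → -94.5°, shortest Δλ = -15.0° (west) — does not cross 180°.
Total crossings: 0.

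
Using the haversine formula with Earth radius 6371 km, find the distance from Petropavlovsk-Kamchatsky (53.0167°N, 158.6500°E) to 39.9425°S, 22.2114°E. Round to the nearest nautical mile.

Δλ = 22.2114 − 158.6500 = -136.4386°.
Δφ = -39.9425 − 53.0167 = -92.9592°.
a = sin²(Δφ/2) + cos φ₁ · cos φ₂ · sin²(Δλ/2) = 0.923536.
c = 2·atan2(√a, √(1−a)) = 2.58125 rad → d = 6371·c ≈ 16445.14 km ≈ 8879.67 nmi.

8880 nmi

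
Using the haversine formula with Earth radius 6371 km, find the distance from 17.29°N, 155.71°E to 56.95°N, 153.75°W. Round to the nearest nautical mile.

Δλ = -153.75 − 155.71 = -309.46°; wrapped into (−180°, 180°]: 50.54°.
Δφ = 56.95 − 17.29 = 39.66°.
a = sin²(Δφ/2) + cos φ₁ · cos φ₂ · sin²(Δλ/2) = 0.209970.
c = 2·atan2(√a, √(1−a)) = 0.95199 rad → d = 6371·c ≈ 6065.15 km ≈ 3274.92 nmi.

3275 nmi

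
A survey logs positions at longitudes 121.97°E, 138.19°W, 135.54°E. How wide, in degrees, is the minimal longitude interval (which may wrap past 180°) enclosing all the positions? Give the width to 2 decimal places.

99.84°

Sort the longitudes: -138.19°, +121.97°, +135.54°.
Eastward gaps between consecutive values (wrapping around): 260.16°, 13.57°, 86.27°.
Largest gap = 260.16° ⇒ minimal covering band is its complement: 360° − 260.16° = 99.84°.
Band runs from +121.97° eastward to -138.19°, crossing the antimeridian.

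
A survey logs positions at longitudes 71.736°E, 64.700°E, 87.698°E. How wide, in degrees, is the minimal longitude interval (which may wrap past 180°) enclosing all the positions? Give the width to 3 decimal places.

22.998°

Sort the longitudes: +64.700°, +71.736°, +87.698°.
Eastward gaps between consecutive values (wrapping around): 7.036°, 15.962°, 337.002°.
Largest gap = 337.002° ⇒ minimal covering band is its complement: 360° − 337.002° = 22.998°.
Band runs from +64.700° eastward to +87.698°.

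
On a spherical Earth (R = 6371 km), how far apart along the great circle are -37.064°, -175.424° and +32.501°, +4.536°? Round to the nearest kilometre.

Δλ = 4.536 − -175.424 = 179.960°.
Δφ = 32.501 − -37.064 = 69.565°.
a = sin²(Δφ/2) + cos φ₁ · cos φ₂ · sin²(Δλ/2) = 0.998415.
c = 2·atan2(√a, √(1−a)) = 3.06195 rad → d = 6371·c ≈ 19507.69 km.

19508 km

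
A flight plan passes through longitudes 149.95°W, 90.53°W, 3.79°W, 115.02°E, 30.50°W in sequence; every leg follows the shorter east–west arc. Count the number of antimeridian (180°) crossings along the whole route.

0

Leg 1: -149.95° → -90.53°, shortest Δλ = 59.42° (east) — does not cross 180°.
Leg 2: -90.53° → -3.79°, shortest Δλ = 86.74° (east) — does not cross 180°.
Leg 3: -3.79° → +115.02°, shortest Δλ = 118.81° (east) — does not cross 180°.
Leg 4: +115.02° → -30.50°, shortest Δλ = -145.52° (west) — does not cross 180°.
Total crossings: 0.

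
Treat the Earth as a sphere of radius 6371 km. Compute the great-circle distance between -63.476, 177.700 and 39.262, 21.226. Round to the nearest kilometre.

Δλ = 21.226 − 177.700 = -156.474°.
Δφ = 39.262 − -63.476 = 102.738°.
a = sin²(Δφ/2) + cos φ₁ · cos φ₂ · sin²(Δλ/2) = 0.941640.
c = 2·atan2(√a, √(1−a)) = 2.65361 rad → d = 6371·c ≈ 16906.14 km.

16906 km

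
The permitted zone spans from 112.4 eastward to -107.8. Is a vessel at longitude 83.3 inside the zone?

Band width going east from +112.4° to -107.8°: ((-107.8 − 112.4) mod 360) = 139.8°.
Offset of +83.3° east of the west edge: ((83.3 − 112.4) mod 360) = 330.9°.
330.9° > 139.8° ⇒ outside.

No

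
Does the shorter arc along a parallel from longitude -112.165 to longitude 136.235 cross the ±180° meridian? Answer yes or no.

Naïve |136.235 − -112.165| = 248.4° > 180°, so the shorter arc goes the other way round — across 180°.
Signed shortest Δλ = ((136.235 − -112.165 + 180) mod 360) − 180 = -111.6°.
Going west by 111.6° from -112.165° passes through 180° before reaching +136.235°.

Yes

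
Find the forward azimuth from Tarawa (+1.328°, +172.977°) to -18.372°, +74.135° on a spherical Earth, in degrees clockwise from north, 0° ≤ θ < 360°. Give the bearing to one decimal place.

Δλ = 74.135 − 172.977 = -98.842°.
θ = atan2( sin Δλ · cos φ₂ , cos φ₁ · sin φ₂ − sin φ₁ · cos φ₂ · cos Δλ )
  = atan2(-0.93775, -0.31172) = -108.387° → normalised to [0°, 360°): 251.613°.

251.6°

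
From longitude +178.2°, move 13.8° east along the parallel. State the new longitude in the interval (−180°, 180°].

-168.0°

Start at +178.2°; shift +13.8° → +192.0°.
+192.0° lies outside (−180°, 180°]; subtract 360° → -168.0°.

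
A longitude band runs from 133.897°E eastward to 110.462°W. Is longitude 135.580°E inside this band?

Band width going east from +133.897° to -110.462°: ((-110.462 − 133.897) mod 360) = 115.641°.
Offset of +135.580° east of the west edge: ((135.580 − 133.897) mod 360) = 1.683°.
1.683° ≤ 115.641° ⇒ inside.

Yes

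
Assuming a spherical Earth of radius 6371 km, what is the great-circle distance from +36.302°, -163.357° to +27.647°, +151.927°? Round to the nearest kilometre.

Δλ = 151.927 − -163.357 = 315.284°; wrapped into (−180°, 180°]: -44.716°.
Δφ = 27.647 − 36.302 = -8.655°.
a = sin²(Δφ/2) + cos φ₁ · cos φ₂ · sin²(Δλ/2) = 0.108993.
c = 2·atan2(√a, √(1−a)) = 0.67291 rad → d = 6371·c ≈ 4287.08 km.

4287 km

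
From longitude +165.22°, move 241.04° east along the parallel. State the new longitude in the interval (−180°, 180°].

Start at +165.22°; shift +241.04° → +406.26°.
+406.26° lies outside (−180°, 180°]; subtract 360° → +46.26°.

+46.26°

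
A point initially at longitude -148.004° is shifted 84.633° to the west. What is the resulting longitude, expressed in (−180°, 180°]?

+127.363°

Start at -148.004°; shift −84.633° → -232.637°.
-232.637° lies outside (−180°, 180°]; add 360° → +127.363°.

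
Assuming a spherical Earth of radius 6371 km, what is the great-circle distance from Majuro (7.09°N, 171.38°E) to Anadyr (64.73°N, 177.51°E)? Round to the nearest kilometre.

Δλ = 177.51 − 171.38 = 6.13°.
Δφ = 64.73 − 7.09 = 57.64°.
a = sin²(Δφ/2) + cos φ₁ · cos φ₂ · sin²(Δλ/2) = 0.233592.
c = 2·atan2(√a, √(1−a)) = 1.00887 rad → d = 6371·c ≈ 6427.53 km.

6428 km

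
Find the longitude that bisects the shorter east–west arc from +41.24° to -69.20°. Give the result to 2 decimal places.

Signed shortest Δλ from +41.24° to -69.20° is -110.44°.
Midpoint longitude = +41.24° + (-110.44°)/2 = +41.24° − 55.22° = -13.98°.

-13.98°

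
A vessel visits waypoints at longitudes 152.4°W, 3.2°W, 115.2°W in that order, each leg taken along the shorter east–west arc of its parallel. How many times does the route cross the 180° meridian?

Leg 1: -152.4° → -3.2°, shortest Δλ = 149.2° (east) — does not cross 180°.
Leg 2: -3.2° → -115.2°, shortest Δλ = -112.0° (west) — does not cross 180°.
Total crossings: 0.

0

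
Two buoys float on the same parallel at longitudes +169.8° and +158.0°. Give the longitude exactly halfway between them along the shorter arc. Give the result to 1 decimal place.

+163.9°

Signed shortest Δλ from +169.8° to +158.0° is -11.8°.
Midpoint longitude = +169.8° + (-11.8°)/2 = +169.8° − 5.9° = +163.9°.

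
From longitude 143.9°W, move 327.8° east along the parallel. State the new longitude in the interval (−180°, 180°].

Start at -143.9°; shift +327.8° → +183.9°.
+183.9° lies outside (−180°, 180°]; subtract 360° → -176.1°.

176.1°W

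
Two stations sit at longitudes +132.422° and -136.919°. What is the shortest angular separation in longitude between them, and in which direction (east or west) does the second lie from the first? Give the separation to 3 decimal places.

90.659° east

Raw difference: -136.919 − 132.422 = -269.341°.
Normalise into (−180°, 180°]: -269.341° + 360° = 90.659°.
Positive ⇒ the second point lies to the east; separation 90.659°.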